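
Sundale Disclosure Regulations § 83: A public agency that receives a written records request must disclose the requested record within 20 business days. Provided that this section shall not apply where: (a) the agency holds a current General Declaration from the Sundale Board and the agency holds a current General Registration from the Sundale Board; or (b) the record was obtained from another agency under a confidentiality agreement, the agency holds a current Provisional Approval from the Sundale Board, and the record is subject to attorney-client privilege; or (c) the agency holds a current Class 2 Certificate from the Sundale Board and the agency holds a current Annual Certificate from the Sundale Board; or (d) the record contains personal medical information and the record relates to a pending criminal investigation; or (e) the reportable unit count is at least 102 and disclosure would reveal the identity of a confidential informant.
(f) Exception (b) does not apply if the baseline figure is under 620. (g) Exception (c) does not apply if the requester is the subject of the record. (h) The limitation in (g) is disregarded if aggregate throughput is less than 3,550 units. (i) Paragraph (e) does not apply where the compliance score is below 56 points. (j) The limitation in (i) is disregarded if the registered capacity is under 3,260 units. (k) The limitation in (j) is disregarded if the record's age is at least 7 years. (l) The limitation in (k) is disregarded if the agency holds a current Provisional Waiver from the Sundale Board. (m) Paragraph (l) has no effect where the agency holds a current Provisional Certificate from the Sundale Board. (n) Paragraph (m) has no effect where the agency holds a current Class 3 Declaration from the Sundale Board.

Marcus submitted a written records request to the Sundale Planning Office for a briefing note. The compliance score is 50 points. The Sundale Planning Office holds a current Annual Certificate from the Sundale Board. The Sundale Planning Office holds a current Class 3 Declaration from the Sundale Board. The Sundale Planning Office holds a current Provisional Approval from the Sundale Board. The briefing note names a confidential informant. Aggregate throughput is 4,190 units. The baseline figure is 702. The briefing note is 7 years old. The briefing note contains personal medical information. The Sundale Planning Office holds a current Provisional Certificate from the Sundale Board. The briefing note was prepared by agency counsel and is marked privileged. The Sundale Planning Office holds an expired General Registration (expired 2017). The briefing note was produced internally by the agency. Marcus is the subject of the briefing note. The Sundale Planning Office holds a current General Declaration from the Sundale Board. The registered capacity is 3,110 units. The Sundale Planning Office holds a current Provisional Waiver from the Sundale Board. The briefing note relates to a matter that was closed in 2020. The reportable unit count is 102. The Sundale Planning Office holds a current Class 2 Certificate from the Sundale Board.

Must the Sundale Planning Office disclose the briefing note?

No — exception (e) applies; the Sundale Planning Office is not required to disclose the briefing note.

Exception (a) fails — the General Registration is not current.
Exception (b) does not apply: the briefing note was produced internally.
Exception (c) is satisfied on its face — a current Class 2 Certificate is held; a current Annual Certificate is held. However, paragraphs (g)–(h) must be considered: (g) is engaged — Marcus is the subject of the briefing note. (h) is inapplicable (aggregate throughput is 4,190 units, not less than 3,550 units), so (g) stands. Exception (c) does not apply.
Exception (d) fails — the briefing note relates to a closed matter.
All of (e)'s requirements are met (the reportable unit count is 102, meeting the 102 threshold; the briefing note names a confidential informant). Applying paragraphs (i)–(n): (i) applies (the compliance score is 50 points, below the 56 points limit), but yields to (j): (j) operates against (i): the registered capacity is 3,110 units, under the 3,260 units limit. (k) is engaged (the record's age is 7 years, meeting the 7 years threshold), but is set aside by (l): (l) operates against (k): a current Provisional Waiver is held. (m) is engaged (a current Provisional Certificate is held), but is itself disapplied by (n): (n) operates against (m): a current Class 3 Declaration is held. Exception (e) stands.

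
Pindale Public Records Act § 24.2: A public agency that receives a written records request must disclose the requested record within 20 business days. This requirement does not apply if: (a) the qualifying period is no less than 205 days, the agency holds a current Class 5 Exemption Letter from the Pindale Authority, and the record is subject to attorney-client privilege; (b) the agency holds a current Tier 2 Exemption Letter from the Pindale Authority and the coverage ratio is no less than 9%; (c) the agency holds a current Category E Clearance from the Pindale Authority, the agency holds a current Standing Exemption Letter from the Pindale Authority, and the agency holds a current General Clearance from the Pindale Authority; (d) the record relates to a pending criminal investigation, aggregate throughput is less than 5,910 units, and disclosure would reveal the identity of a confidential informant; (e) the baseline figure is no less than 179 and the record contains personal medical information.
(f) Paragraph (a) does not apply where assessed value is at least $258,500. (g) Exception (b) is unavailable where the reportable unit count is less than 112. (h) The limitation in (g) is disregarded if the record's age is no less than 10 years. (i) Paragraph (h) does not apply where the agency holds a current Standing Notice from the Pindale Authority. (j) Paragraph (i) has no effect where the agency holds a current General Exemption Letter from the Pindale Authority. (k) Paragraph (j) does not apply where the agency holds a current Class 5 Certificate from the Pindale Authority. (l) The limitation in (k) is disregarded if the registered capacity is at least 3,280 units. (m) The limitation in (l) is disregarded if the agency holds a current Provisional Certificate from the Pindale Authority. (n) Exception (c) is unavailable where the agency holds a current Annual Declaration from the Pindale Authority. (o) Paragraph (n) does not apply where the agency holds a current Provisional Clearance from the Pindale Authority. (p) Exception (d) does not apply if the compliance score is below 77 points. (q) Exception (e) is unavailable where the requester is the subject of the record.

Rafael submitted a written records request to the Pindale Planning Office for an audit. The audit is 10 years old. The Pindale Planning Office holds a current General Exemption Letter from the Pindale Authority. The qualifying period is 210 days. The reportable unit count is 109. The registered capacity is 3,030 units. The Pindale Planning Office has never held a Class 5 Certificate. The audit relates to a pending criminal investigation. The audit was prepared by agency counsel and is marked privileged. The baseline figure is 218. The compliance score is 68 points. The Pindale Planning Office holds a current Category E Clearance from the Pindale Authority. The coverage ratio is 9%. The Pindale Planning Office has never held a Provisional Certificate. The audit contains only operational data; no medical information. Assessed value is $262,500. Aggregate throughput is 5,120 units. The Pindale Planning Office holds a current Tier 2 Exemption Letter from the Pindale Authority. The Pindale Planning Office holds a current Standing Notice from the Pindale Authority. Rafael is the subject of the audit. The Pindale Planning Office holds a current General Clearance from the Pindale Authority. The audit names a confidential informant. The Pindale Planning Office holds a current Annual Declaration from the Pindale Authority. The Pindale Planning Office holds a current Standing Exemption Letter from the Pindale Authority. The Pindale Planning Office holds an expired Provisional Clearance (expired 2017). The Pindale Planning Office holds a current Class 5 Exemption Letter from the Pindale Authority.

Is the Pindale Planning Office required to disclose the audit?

Exception (a) is satisfied on its face — the qualifying period is 210 days, meeting the 205 days threshold; a current Class 5 Exemption Letter is held; the audit is privileged. However, paragraph (f) must be considered: (f) operates against (a): assessed value is $262,500, meeting the $258,500 threshold. So (a) is unavailable.
Exception (b) is satisfied on its face — a current Tier 2 Exemption Letter is held; the coverage ratio is 9%, meeting the 9% threshold. Under paragraphs (g)–(m): (g) would limit (b) — the reportable unit count is 109, less than the 112 limit — but (h) sets (g) aside: (h) is triggered — the record's age is 10 years, meeting the 10 years threshold. (i) would limit (h) — a current Standing Notice is held — but (j) sets (i) aside: (j) is engaged — a current General Exemption Letter is held. (k) does not operate here (no current Class 5 Certificate is held), so (j) stands. So (b) applies.
Exception (c)'s conditions are all satisfied: a current Category E Clearance is held; a current Standing Exemption Letter is held; a current General Clearance is held. But: (n) applies — a current Annual Declaration is held. (o), which would lift (n), does not operate here — no current Provisional Clearance is held. So (c) is unavailable.
All of (d)'s requirements are met (the audit relates to a pending investigation; aggregate throughput is 5,120 units, less than the 5,910 units limit; the audit names a confidential informant). But: (p) is engaged — the compliance score is 68 points, below the 77 points limit. Exception (d) does not apply.
Exception (e) requires that the record contains personal medical information; but the audit contains only operational data, so (e) is unavailable.

No — exception (b) applies; the Pindale Planning Office is not required to disclose the audit.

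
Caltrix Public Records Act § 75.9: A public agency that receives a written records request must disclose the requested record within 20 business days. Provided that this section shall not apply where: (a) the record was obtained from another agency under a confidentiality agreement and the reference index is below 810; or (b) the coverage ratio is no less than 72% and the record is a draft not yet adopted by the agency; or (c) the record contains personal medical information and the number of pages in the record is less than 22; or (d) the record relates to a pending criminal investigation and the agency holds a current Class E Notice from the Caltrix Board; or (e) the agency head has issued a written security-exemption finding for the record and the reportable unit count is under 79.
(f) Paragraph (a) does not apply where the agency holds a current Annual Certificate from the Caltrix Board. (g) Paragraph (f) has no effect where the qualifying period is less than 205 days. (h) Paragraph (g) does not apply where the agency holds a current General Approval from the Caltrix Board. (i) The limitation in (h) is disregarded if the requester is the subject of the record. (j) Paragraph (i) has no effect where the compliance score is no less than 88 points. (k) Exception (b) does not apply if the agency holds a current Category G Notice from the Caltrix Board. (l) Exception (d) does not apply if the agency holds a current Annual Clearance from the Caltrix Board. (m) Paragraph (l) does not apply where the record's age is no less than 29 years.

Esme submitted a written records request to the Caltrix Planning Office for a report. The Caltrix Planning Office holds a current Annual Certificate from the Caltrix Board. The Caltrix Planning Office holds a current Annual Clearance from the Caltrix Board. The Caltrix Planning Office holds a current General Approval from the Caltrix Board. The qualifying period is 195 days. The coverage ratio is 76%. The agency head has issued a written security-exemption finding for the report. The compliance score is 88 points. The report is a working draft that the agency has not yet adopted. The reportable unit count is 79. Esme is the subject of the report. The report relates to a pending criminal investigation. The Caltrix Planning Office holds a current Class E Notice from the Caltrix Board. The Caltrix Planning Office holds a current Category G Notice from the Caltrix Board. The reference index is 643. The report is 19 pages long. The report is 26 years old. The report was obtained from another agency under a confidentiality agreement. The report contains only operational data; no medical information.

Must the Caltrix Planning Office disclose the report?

Exception (a): the report was obtained under a confidentiality agreement; the reference index is 643, below the 810 limit — every condition holds. However, paragraphs (f)–(j) must be considered: (f) applies — a current Annual Certificate is held. (g) would limit (f) — the qualifying period is 195 days, less than the 205 days limit — but (h) sets (g) aside: (h) is engaged — a current General Approval is held. (i) applies (Esme is the subject of the report), but yields to (j): (j) applies — the compliance score is 88 points, meeting the 88 points threshold. So (a) is unavailable.
Exception (b)'s conditions are all satisfied: the coverage ratio is 76%, meeting the 72% threshold; the report is an unadopted draft. But applying paragraph (k): (k) operates against (b): a current Category G Notice is held. Exception (b) does not apply.
Exception (c) fails — the report contains only operational data.
Exception (d)'s conditions are all satisfied: the report relates to a pending investigation; a current Class E Notice is held. Turning to paragraphs (l)–(m): (l) operates against (d): a current Annual Clearance is held. (m), which would lift (l), is inapplicable — the record's age is 26 years, short of 29 years. Exception (d) does not apply.
Exception (e) does not apply: the reportable unit count is 79, not under 79.
Every exception is unavailable, so the rule governs.

Yes — the Caltrix Planning Office must disclose the report.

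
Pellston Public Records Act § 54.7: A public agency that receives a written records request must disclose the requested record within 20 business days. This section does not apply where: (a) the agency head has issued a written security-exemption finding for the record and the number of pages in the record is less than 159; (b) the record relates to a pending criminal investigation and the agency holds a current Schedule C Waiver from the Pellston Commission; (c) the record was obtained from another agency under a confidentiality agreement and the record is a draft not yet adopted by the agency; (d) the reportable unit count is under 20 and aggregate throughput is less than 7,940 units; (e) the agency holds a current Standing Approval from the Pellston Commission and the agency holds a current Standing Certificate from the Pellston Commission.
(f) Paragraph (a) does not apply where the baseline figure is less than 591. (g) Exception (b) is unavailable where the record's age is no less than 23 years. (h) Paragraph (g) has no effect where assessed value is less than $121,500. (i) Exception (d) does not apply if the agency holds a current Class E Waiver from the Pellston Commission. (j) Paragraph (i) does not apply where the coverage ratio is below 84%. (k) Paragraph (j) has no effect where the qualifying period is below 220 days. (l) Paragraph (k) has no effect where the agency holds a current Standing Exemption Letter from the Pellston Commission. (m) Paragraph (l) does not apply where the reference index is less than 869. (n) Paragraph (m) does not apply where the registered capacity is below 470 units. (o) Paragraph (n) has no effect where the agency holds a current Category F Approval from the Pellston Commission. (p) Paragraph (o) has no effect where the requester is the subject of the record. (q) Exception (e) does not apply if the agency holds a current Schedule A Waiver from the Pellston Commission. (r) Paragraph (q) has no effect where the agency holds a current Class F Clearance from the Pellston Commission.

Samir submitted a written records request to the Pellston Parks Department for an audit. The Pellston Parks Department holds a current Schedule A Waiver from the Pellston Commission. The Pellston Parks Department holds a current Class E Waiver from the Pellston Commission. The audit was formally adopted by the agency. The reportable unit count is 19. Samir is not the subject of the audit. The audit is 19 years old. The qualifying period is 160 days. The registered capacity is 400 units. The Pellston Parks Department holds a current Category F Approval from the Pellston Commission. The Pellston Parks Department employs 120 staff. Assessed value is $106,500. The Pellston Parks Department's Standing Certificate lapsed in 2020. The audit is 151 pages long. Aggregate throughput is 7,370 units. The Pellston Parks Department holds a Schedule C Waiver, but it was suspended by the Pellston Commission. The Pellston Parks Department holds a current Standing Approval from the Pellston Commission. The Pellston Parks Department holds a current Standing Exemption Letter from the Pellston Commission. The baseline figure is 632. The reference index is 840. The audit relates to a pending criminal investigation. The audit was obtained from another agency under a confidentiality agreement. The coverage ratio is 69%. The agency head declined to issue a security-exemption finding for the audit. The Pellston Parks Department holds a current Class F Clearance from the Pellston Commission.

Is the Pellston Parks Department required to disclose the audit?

Yes — the Pellston Parks Department must disclose the audit.

Exception (a) does not apply: the agency head declined to issue a security-exemption finding.
Exception (b) fails — there is no Schedule C Waiver in force.
Exception (c) does not apply: the audit has been formally adopted.
Exception (d) is satisfied on its face — the reportable unit count is 19, under the 20 limit; aggregate throughput is 7,370 units, less than the 7,940 units limit. However, paragraphs (i)–(p) must be considered: (i) is engaged — a current Class E Waiver is held. (j) is triggered (the coverage ratio is 69%, below the 84% limit), but is displaced by (k): (k) operates against (j): the qualifying period is 160 days, below the 220 days limit. (l) operates (a current Standing Exemption Letter is held), but is set aside by (m): (m) operates against (l): the reference index is 840, less than the 869 limit. (n) would limit (m) — the registered capacity is 400 units, below the 470 units limit — but (o) sets (n) aside: (o) operates against (n): a current Category F Approval is held. (p) is not engaged (Samir is not the subject of the audit), so (o) stands. Exception (d) does not apply.
Exception (e) does not apply: the Standing Certificate is not current.
No exception displaces § 54.7.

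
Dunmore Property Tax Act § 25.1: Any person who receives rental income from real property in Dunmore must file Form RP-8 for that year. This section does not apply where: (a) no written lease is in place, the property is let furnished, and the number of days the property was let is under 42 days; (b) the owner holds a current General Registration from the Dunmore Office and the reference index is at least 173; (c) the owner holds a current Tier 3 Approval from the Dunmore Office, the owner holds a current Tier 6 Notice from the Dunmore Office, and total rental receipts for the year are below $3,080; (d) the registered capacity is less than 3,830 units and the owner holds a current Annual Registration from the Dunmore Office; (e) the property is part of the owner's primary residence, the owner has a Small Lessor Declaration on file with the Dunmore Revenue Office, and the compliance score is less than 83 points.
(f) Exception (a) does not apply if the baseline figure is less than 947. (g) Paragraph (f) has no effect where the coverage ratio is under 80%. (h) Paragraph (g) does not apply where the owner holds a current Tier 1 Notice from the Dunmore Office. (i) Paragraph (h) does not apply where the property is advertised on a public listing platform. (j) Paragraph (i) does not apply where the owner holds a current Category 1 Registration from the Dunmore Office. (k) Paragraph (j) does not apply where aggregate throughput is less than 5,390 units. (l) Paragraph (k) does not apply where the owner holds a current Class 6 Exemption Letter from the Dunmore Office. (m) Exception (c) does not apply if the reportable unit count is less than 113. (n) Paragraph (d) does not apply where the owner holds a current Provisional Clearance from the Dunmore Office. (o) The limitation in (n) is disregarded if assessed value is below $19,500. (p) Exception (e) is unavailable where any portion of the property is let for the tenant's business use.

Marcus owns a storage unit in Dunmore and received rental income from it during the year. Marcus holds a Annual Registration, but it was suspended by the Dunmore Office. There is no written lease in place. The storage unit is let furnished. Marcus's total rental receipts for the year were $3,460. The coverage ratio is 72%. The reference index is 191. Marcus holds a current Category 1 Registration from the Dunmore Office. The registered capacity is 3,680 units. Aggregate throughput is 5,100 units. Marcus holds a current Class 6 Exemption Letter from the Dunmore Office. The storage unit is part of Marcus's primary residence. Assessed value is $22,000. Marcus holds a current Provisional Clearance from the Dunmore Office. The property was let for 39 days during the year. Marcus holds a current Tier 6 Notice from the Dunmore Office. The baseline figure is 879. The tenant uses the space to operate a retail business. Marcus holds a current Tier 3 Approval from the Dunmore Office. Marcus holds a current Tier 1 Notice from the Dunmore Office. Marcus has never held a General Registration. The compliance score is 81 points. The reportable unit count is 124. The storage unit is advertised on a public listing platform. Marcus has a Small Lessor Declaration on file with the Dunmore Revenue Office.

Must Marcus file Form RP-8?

Exception (a)'s conditions are all satisfied: there is no written lease; the property is let furnished; the number of days the property was let is 39 days, under the 42 days limit. Turning to paragraphs (f)–(l): (f) operates against (a): the baseline figure is 879, less than the 947 limit. (g) applies (the coverage ratio is 72%, under the 80% limit), but yields to (h): (h) operates against (g): a current Tier 1 Notice is held. (i) would limit (h) — the property is publicly advertised — but (j) sets (i) aside: (j) operates against (i): a current Category 1 Registration is held. (k) would limit (j) — aggregate throughput is 5,100 units, less than the 5,390 units limit — but (l) sets (k) aside: (l) operates against (k): a current Class 6 Exemption Letter is held. Exception (a) does not apply.
Exception (b) fails — no current General Registration is held.
Exception (c) requires that total rental receipts for the year are below $3,080; but total rental receipts for the year are $3,460, not below $3,080, so (c) is unavailable.
Exception (d) fails — the Annual Registration is not current.
Exception (e): the storage unit is part of the primary residence; a Small Lessor Declaration is on file; the compliance score is 81 points, less than the 83 points limit — every condition holds. But applying paragraph (p): (p) operates — the space is let for business use. (e) is therefore removed.
None of the exceptions is available; § 25.1 applies in full.

Yes — Marcus must file Form RP-8.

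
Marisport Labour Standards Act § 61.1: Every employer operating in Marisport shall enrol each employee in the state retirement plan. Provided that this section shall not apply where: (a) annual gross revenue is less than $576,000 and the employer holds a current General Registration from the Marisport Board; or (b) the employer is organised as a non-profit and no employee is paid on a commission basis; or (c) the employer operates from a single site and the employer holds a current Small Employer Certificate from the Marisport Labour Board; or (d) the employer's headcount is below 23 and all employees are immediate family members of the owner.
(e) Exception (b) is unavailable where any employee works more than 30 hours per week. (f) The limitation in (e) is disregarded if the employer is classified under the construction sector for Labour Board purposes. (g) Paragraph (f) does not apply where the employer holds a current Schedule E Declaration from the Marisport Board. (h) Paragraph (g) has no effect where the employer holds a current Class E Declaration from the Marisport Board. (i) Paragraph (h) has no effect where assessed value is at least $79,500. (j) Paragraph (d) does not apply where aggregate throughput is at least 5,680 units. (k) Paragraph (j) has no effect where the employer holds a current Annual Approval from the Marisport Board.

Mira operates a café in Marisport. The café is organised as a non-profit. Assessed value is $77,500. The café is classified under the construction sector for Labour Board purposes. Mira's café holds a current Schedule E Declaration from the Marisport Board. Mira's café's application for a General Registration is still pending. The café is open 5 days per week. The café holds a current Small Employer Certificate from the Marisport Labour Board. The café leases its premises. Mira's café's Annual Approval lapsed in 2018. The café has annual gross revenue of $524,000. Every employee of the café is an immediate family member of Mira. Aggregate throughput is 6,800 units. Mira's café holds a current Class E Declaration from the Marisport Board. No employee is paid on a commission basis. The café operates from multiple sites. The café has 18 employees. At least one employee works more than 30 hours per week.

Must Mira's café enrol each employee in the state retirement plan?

Exception (a) requires that the employer holds a current General Registration from the Marisport Board; but there is no General Registration in force, so (a) is unavailable.
Exception (b) is satisfied on its face — the employer is a non-profit; no employee is paid on commission. Applying paragraphs (e)–(i): (e) is engaged (at least one employee exceeds 30 hours/week), but is displaced by (f): (f) operates against (e): the café is classified under the construction sector. (g) would limit (f) — a current Schedule E Declaration is held — but (h) sets (g) aside: (h) is engaged — a current Class E Declaration is held. (i), which would lift (h), does not operate here — assessed value is $77,500, short of $79,500. So (b) applies.
Exception (c) requires that the employer operates from a single site; but the employer operates from multiple sites, so (c) is unavailable.
Exception (d) is satisfied on its face — the employer's headcount is 18, below the 23 limit; every employee is an immediate family member. But applying paragraphs (j)–(k): (j) operates against (d): aggregate throughput is 6,800 units, meeting the 5,680 units threshold. (k), which would lift (j), is inapplicable — the Annual Approval is not current. So (d) is unavailable.

No — exception (b) applies; Mira's café is not required to enrol each employee in the state retirement plan.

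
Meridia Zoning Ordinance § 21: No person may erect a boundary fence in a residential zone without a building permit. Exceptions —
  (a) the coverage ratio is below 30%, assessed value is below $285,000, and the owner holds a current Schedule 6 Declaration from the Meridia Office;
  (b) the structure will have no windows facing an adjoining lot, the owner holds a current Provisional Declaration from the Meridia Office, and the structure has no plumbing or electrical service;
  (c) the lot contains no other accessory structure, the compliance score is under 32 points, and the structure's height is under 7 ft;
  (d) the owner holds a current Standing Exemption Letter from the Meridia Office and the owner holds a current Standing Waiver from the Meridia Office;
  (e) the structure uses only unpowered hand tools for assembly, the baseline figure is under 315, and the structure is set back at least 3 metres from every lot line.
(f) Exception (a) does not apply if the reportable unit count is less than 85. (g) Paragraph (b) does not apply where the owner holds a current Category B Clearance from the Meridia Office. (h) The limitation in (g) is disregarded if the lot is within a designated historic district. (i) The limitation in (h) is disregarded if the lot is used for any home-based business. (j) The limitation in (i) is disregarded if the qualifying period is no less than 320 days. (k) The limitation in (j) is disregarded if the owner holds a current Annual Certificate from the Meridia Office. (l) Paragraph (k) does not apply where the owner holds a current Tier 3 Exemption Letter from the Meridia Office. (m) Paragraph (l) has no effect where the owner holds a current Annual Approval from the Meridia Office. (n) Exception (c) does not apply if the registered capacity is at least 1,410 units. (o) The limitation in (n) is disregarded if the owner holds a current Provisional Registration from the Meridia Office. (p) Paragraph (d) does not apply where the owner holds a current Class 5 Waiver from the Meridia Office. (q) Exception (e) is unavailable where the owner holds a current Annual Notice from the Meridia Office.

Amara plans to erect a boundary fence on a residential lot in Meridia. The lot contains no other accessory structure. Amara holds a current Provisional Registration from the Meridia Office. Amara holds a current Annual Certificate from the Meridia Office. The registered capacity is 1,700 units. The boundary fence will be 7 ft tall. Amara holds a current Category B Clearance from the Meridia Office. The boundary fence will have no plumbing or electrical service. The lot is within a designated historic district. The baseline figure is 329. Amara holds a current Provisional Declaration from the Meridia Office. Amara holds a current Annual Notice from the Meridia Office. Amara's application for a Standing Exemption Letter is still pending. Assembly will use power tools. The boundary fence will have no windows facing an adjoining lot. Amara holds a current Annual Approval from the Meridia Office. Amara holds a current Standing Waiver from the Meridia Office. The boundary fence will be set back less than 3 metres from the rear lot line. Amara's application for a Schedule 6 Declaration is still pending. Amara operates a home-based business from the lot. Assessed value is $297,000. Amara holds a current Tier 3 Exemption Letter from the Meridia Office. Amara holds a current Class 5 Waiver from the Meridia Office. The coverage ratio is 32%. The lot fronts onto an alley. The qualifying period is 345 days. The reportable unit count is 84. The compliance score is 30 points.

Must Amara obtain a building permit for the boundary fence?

Yes — Amara must obtain a building permit.

Exception (a) does not apply: the coverage ratio is 32%, not below 30%.
Exception (b) is satisfied on its face — no windows face an adjoining lot; a current Provisional Declaration is held; there is no plumbing or electrical service. But: (g) applies — a current Category B Clearance is held. (h) would limit (g) — the lot is in a historic district — but (i) sets (h) aside: (i) operates against (h): a home-based business operates on the lot. (j) is triggered (the qualifying period is 345 days, meeting the 320 days threshold), but is overridden by (k): (k) operates against (j): a current Annual Certificate is held. (l) would limit (k) — a current Tier 3 Exemption Letter is held — but (m) sets (l) aside: (m) operates against (l): a current Annual Approval is held. So (b) is unavailable.
Exception (c) does not apply: the structure's height is 7 ft, not under 7 ft.
Exception (d) requires that the owner holds a current Standing Exemption Letter from the Meridia Office; but there is no Standing Exemption Letter in force, so (d) is unavailable.
Exception (e) requires that the structure uses only unpowered hand tools for assembly; but assembly uses power tools, so (e) is unavailable.
No exception applies. The general rule governs.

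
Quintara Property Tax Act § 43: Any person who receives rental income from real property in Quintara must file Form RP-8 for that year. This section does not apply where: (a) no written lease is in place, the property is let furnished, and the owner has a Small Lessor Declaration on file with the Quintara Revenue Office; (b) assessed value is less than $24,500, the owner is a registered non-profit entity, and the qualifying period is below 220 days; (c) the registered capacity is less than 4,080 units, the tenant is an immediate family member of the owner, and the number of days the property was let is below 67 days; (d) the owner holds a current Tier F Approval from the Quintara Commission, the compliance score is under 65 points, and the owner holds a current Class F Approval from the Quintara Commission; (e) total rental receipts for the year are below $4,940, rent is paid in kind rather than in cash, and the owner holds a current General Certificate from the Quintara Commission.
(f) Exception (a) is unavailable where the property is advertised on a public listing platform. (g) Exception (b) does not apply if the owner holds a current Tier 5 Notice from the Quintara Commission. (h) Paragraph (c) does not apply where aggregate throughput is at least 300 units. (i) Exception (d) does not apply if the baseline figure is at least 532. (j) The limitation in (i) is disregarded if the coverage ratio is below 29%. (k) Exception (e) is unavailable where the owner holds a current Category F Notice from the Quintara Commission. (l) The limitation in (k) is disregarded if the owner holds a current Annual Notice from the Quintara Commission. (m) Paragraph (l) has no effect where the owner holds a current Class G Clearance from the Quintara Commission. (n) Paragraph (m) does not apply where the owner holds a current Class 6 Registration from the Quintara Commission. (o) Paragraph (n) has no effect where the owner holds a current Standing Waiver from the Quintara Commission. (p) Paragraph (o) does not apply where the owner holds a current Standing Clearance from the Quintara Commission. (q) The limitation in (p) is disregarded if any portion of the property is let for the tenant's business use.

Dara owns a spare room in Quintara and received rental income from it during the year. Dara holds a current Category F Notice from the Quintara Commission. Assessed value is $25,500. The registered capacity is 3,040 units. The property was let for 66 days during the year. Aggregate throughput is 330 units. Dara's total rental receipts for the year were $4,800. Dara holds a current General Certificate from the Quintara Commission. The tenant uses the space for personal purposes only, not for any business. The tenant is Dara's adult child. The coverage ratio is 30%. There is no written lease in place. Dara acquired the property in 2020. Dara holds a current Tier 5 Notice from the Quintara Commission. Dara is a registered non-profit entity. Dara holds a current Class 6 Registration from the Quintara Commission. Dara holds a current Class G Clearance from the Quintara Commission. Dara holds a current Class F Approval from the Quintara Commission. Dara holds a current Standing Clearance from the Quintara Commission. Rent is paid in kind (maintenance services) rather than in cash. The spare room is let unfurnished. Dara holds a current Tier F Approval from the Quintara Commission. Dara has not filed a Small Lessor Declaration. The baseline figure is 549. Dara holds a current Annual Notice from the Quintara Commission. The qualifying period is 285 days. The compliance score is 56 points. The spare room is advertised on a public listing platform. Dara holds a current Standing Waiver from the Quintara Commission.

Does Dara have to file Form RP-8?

Exception (a) does not apply: the property is let unfurnished.
Exception (b) requires that assessed value is less than $24,500; but assessed value is $25,500, not less than $24,500, so (b) is unavailable.
Exception (c) is satisfied on its face — the registered capacity is 3,040 units, less than the 4,080 units limit; the tenant is an immediate family member; the number of days the property was let is 66 days, below the 67 days limit. However, paragraph (h) must be considered: (h) operates against (c): aggregate throughput is 330 units, meeting the 300 units threshold. Exception (c) does not apply.
Exception (d)'s conditions are all satisfied: a current Tier F Approval is held; the compliance score is 56 points, under the 65 points limit; a current Class F Approval is held. But applying paragraphs (i)–(j): (i) is triggered — the baseline figure is 549, meeting the 532 threshold. (j) is inapplicable (the coverage ratio is 30%, not below 29%), so (i) stands. Exception (d) does not apply.
All of (e)'s requirements are met (total rental receipts for the year are $4,800, below the $4,940 limit; rent is paid in kind; a current General Certificate is held). Under paragraphs (k)–(q): (k) is triggered (a current Category F Notice is held), but yields to (l): (l) applies — a current Annual Notice is held. (m) is triggered (a current Class G Clearance is held), but is displaced by (n): (n) operates against (m): a current Class 6 Registration is held. (o) would limit (n) — a current Standing Waiver is held — but (p) sets (o) aside: (p) operates against (o): a current Standing Clearance is held. (q) is not engaged (the space is used for personal purposes only), so (p) stands. (e) remains available.

No — exception (e) applies; Dara is not required to file Form RP-8.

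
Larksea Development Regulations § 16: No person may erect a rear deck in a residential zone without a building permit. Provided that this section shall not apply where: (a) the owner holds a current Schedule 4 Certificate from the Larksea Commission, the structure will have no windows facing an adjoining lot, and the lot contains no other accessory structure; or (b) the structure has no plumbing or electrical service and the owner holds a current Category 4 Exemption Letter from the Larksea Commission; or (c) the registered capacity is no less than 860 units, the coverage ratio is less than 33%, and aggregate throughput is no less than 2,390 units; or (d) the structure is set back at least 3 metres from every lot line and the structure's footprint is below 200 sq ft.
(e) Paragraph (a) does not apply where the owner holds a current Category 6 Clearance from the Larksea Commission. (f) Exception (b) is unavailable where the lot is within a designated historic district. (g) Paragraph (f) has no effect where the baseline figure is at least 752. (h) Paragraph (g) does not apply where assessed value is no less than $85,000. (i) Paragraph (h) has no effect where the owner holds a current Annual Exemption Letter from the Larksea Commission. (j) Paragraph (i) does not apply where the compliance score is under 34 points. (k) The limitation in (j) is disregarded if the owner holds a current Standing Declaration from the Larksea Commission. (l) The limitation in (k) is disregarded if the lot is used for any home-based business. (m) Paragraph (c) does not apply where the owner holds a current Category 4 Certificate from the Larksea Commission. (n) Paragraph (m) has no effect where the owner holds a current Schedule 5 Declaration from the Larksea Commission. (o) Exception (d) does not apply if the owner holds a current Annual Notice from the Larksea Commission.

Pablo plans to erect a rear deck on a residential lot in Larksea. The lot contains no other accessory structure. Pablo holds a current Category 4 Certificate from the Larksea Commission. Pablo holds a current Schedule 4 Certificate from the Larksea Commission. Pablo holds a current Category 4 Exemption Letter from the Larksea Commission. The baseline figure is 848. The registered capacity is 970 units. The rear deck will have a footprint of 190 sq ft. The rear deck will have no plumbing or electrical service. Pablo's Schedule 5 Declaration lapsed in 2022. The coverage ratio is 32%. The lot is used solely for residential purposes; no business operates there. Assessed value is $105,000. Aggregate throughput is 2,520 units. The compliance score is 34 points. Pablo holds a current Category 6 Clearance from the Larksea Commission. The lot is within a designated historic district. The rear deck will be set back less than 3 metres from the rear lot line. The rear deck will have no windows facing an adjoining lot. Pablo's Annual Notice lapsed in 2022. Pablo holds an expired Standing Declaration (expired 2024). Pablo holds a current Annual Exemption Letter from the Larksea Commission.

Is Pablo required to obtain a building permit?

Exception (a)'s conditions are all satisfied: a current Schedule 4 Certificate is held; no windows face an adjoining lot; the lot has no other accessory structure. However, paragraph (e) must be considered: (e) operates — a current Category 6 Clearance is held. (a) is therefore removed.
Exception (b) is satisfied on its face — there is no plumbing or electrical service; a current Category 4 Exemption Letter is held. Applying paragraphs (f)–(l): (f) would limit (b) — the lot is in a historic district — but (g) sets (f) aside: (g) operates against (f): the baseline figure is 848, meeting the 752 threshold. (h) operates (assessed value is $105,000, meeting the $85,000 threshold), but is displaced by (i): (i) is triggered — a current Annual Exemption Letter is held. (j), which would lift (i), is inapplicable — the compliance score is 34 points, not under 34 points. Exception (b) stands.
Exception (c)'s conditions are all satisfied: the registered capacity is 970 units, meeting the 860 units threshold; the coverage ratio is 32%, less than the 33% limit; aggregate throughput is 2,520 units, meeting the 2,390 units threshold. Turning to paragraphs (m)–(n): (m) is triggered — a current Category 4 Certificate is held. (n), which would lift (m), is not engaged — the Schedule 5 Declaration is not current. Exception (c) does not apply.
Exception (d) requires that the structure is set back at least 3 metres from every lot line; but the rear setback is under 3 m, so (d) is unavailable.

No — exception (b) applies; Pablo does not need a building permit.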